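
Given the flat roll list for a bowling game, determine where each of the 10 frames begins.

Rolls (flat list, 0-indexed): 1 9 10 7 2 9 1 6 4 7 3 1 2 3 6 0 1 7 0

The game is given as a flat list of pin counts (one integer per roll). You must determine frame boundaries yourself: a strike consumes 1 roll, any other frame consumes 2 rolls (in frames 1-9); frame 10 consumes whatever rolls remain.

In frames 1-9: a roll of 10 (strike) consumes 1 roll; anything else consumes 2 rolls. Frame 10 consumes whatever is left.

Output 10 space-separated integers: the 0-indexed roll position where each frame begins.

Frame 1 starts at roll index 0: rolls=1,9 (sum=10), consumes 2 rolls
Frame 2 starts at roll index 2: roll=10 (strike), consumes 1 roll
Frame 3 starts at roll index 3: rolls=7,2 (sum=9), consumes 2 rolls
Frame 4 starts at roll index 5: rolls=9,1 (sum=10), consumes 2 rolls
Frame 5 starts at roll index 7: rolls=6,4 (sum=10), consumes 2 rolls
Frame 6 starts at roll index 9: rolls=7,3 (sum=10), consumes 2 rolls
Frame 7 starts at roll index 11: rolls=1,2 (sum=3), consumes 2 rolls
Frame 8 starts at roll index 13: rolls=3,6 (sum=9), consumes 2 rolls
Frame 9 starts at roll index 15: rolls=0,1 (sum=1), consumes 2 rolls
Frame 10 starts at roll index 17: 2 remaining rolls

Answer: 0 2 3 5 7 9 11 13 15 17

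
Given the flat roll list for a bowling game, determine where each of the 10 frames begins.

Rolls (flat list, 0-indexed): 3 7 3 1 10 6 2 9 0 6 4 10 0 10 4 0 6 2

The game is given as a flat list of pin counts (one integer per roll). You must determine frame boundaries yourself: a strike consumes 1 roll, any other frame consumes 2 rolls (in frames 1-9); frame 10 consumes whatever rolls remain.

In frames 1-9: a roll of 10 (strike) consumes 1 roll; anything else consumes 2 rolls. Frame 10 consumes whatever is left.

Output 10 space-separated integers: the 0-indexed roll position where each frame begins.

Frame 1 starts at roll index 0: rolls=3,7 (sum=10), consumes 2 rolls
Frame 2 starts at roll index 2: rolls=3,1 (sum=4), consumes 2 rolls
Frame 3 starts at roll index 4: roll=10 (strike), consumes 1 roll
Frame 4 starts at roll index 5: rolls=6,2 (sum=8), consumes 2 rolls
Frame 5 starts at roll index 7: rolls=9,0 (sum=9), consumes 2 rolls
Frame 6 starts at roll index 9: rolls=6,4 (sum=10), consumes 2 rolls
Frame 7 starts at roll index 11: roll=10 (strike), consumes 1 roll
Frame 8 starts at roll index 12: rolls=0,10 (sum=10), consumes 2 rolls
Frame 9 starts at roll index 14: rolls=4,0 (sum=4), consumes 2 rolls
Frame 10 starts at roll index 16: 2 remaining rolls

Answer: 0 2 4 5 7 9 11 12 14 16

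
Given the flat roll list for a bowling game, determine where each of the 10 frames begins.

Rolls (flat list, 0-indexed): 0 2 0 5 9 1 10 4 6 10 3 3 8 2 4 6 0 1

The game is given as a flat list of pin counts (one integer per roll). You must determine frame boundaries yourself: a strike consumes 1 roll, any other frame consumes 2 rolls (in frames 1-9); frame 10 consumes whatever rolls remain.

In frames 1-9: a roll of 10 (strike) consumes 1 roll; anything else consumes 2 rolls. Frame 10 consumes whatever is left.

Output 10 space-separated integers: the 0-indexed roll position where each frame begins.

Answer: 0 2 4 6 7 9 10 12 14 16

Derivation:
Frame 1 starts at roll index 0: rolls=0,2 (sum=2), consumes 2 rolls
Frame 2 starts at roll index 2: rolls=0,5 (sum=5), consumes 2 rolls
Frame 3 starts at roll index 4: rolls=9,1 (sum=10), consumes 2 rolls
Frame 4 starts at roll index 6: roll=10 (strike), consumes 1 roll
Frame 5 starts at roll index 7: rolls=4,6 (sum=10), consumes 2 rolls
Frame 6 starts at roll index 9: roll=10 (strike), consumes 1 roll
Frame 7 starts at roll index 10: rolls=3,3 (sum=6), consumes 2 rolls
Frame 8 starts at roll index 12: rolls=8,2 (sum=10), consumes 2 rolls
Frame 9 starts at roll index 14: rolls=4,6 (sum=10), consumes 2 rolls
Frame 10 starts at roll index 16: 2 remaining rolls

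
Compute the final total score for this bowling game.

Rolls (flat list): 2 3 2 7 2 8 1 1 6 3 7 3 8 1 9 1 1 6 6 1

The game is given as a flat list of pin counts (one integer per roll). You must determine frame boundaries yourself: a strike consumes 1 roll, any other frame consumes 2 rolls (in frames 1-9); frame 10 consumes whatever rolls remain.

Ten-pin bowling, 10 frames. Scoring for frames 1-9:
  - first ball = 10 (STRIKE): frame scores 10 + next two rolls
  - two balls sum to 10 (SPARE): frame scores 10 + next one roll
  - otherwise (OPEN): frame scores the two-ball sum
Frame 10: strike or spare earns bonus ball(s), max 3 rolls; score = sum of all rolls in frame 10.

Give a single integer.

Frame 1: OPEN (2+3=5). Cumulative: 5
Frame 2: OPEN (2+7=9). Cumulative: 14
Frame 3: SPARE (2+8=10). 10 + next roll (1) = 11. Cumulative: 25
Frame 4: OPEN (1+1=2). Cumulative: 27
Frame 5: OPEN (6+3=9). Cumulative: 36
Frame 6: SPARE (7+3=10). 10 + next roll (8) = 18. Cumulative: 54
Frame 7: OPEN (8+1=9). Cumulative: 63
Frame 8: SPARE (9+1=10). 10 + next roll (1) = 11. Cumulative: 74
Frame 9: OPEN (1+6=7). Cumulative: 81
Frame 10: OPEN. Sum of all frame-10 rolls (6+1) = 7. Cumulative: 88

Answer: 88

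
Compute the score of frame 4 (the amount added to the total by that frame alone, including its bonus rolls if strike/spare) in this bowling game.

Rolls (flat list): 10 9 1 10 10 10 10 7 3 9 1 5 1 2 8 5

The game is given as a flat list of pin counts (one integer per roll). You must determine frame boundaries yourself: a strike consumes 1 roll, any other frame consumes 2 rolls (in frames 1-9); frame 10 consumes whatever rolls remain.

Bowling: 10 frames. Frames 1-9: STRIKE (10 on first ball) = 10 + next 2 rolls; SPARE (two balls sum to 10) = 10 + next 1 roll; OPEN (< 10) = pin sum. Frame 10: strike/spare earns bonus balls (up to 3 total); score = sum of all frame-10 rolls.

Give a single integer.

Answer: 30

Derivation:
Frame 1: STRIKE. 10 + next two rolls (9+1) = 20. Cumulative: 20
Frame 2: SPARE (9+1=10). 10 + next roll (10) = 20. Cumulative: 40
Frame 3: STRIKE. 10 + next two rolls (10+10) = 30. Cumulative: 70
Frame 4: STRIKE. 10 + next two rolls (10+10) = 30. Cumulative: 100
Frame 5: STRIKE. 10 + next two rolls (10+7) = 27. Cumulative: 127
Frame 6: STRIKE. 10 + next two rolls (7+3) = 20. Cumulative: 147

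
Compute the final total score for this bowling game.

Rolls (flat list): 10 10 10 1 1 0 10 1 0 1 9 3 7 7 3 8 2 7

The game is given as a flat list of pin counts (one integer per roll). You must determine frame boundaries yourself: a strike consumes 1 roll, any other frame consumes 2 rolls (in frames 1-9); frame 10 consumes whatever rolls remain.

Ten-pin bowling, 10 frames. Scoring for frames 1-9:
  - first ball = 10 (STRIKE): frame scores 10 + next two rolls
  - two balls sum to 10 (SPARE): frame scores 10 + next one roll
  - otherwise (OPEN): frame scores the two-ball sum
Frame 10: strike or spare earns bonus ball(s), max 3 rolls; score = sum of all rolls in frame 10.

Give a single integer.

Frame 1: STRIKE. 10 + next two rolls (10+10) = 30. Cumulative: 30
Frame 2: STRIKE. 10 + next two rolls (10+1) = 21. Cumulative: 51
Frame 3: STRIKE. 10 + next two rolls (1+1) = 12. Cumulative: 63
Frame 4: OPEN (1+1=2). Cumulative: 65
Frame 5: SPARE (0+10=10). 10 + next roll (1) = 11. Cumulative: 76
Frame 6: OPEN (1+0=1). Cumulative: 77
Frame 7: SPARE (1+9=10). 10 + next roll (3) = 13. Cumulative: 90
Frame 8: SPARE (3+7=10). 10 + next roll (7) = 17. Cumulative: 107
Frame 9: SPARE (7+3=10). 10 + next roll (8) = 18. Cumulative: 125
Frame 10: SPARE. Sum of all frame-10 rolls (8+2+7) = 17. Cumulative: 142

Answer: 142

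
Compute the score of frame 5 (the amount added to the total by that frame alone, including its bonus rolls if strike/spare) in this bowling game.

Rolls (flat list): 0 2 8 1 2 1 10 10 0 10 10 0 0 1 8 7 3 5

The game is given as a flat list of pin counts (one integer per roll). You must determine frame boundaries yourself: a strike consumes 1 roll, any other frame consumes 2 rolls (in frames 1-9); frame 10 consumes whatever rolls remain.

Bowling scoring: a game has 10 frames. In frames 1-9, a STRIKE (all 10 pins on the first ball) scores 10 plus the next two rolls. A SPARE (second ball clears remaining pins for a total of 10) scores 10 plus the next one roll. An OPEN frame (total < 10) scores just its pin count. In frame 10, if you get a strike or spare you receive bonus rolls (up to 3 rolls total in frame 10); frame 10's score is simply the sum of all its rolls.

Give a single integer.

Answer: 20

Derivation:
Frame 1: OPEN (0+2=2). Cumulative: 2
Frame 2: OPEN (8+1=9). Cumulative: 11
Frame 3: OPEN (2+1=3). Cumulative: 14
Frame 4: STRIKE. 10 + next two rolls (10+0) = 20. Cumulative: 34
Frame 5: STRIKE. 10 + next two rolls (0+10) = 20. Cumulative: 54
Frame 6: SPARE (0+10=10). 10 + next roll (10) = 20. Cumulative: 74
Frame 7: STRIKE. 10 + next two rolls (0+0) = 10. Cumulative: 84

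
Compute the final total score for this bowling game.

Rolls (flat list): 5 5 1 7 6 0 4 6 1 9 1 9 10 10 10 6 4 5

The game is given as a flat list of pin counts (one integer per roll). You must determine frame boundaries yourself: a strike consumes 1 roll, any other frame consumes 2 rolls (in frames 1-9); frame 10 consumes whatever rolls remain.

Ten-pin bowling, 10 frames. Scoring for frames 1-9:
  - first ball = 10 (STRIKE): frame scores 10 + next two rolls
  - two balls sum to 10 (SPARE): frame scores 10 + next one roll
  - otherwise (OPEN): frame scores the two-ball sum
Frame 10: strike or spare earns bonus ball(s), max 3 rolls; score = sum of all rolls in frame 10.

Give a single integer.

Frame 1: SPARE (5+5=10). 10 + next roll (1) = 11. Cumulative: 11
Frame 2: OPEN (1+7=8). Cumulative: 19
Frame 3: OPEN (6+0=6). Cumulative: 25
Frame 4: SPARE (4+6=10). 10 + next roll (1) = 11. Cumulative: 36
Frame 5: SPARE (1+9=10). 10 + next roll (1) = 11. Cumulative: 47
Frame 6: SPARE (1+9=10). 10 + next roll (10) = 20. Cumulative: 67
Frame 7: STRIKE. 10 + next two rolls (10+10) = 30. Cumulative: 97
Frame 8: STRIKE. 10 + next two rolls (10+6) = 26. Cumulative: 123
Frame 9: STRIKE. 10 + next two rolls (6+4) = 20. Cumulative: 143
Frame 10: SPARE. Sum of all frame-10 rolls (6+4+5) = 15. Cumulative: 158

Answer: 158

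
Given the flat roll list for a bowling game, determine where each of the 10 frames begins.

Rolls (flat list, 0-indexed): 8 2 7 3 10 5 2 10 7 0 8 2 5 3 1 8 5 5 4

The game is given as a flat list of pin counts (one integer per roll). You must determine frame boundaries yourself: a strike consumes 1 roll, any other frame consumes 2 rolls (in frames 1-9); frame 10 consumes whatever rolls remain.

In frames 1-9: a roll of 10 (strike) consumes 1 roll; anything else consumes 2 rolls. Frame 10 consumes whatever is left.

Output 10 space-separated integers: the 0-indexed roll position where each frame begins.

Frame 1 starts at roll index 0: rolls=8,2 (sum=10), consumes 2 rolls
Frame 2 starts at roll index 2: rolls=7,3 (sum=10), consumes 2 rolls
Frame 3 starts at roll index 4: roll=10 (strike), consumes 1 roll
Frame 4 starts at roll index 5: rolls=5,2 (sum=7), consumes 2 rolls
Frame 5 starts at roll index 7: roll=10 (strike), consumes 1 roll
Frame 6 starts at roll index 8: rolls=7,0 (sum=7), consumes 2 rolls
Frame 7 starts at roll index 10: rolls=8,2 (sum=10), consumes 2 rolls
Frame 8 starts at roll index 12: rolls=5,3 (sum=8), consumes 2 rolls
Frame 9 starts at roll index 14: rolls=1,8 (sum=9), consumes 2 rolls
Frame 10 starts at roll index 16: 3 remaining rolls

Answer: 0 2 4 5 7 8 10 12 14 16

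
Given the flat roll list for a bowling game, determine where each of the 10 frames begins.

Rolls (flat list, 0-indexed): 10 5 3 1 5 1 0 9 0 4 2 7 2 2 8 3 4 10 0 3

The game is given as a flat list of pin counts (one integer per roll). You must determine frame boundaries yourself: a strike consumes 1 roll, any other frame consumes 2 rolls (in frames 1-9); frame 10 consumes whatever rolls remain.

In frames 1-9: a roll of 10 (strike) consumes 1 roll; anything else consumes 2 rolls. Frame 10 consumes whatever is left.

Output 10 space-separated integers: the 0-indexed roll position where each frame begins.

Frame 1 starts at roll index 0: roll=10 (strike), consumes 1 roll
Frame 2 starts at roll index 1: rolls=5,3 (sum=8), consumes 2 rolls
Frame 3 starts at roll index 3: rolls=1,5 (sum=6), consumes 2 rolls
Frame 4 starts at roll index 5: rolls=1,0 (sum=1), consumes 2 rolls
Frame 5 starts at roll index 7: rolls=9,0 (sum=9), consumes 2 rolls
Frame 6 starts at roll index 9: rolls=4,2 (sum=6), consumes 2 rolls
Frame 7 starts at roll index 11: rolls=7,2 (sum=9), consumes 2 rolls
Frame 8 starts at roll index 13: rolls=2,8 (sum=10), consumes 2 rolls
Frame 9 starts at roll index 15: rolls=3,4 (sum=7), consumes 2 rolls
Frame 10 starts at roll index 17: 3 remaining rolls

Answer: 0 1 3 5 7 9 11 13 15 17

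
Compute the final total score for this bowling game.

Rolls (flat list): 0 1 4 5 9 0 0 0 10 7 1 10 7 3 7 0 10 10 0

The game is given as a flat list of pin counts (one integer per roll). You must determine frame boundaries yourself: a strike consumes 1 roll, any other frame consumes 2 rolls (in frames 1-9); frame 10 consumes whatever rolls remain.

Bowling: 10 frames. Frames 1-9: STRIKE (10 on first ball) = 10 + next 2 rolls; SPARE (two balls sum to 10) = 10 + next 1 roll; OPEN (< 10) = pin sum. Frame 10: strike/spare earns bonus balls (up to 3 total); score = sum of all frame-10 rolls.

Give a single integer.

Answer: 109

Derivation:
Frame 1: OPEN (0+1=1). Cumulative: 1
Frame 2: OPEN (4+5=9). Cumulative: 10
Frame 3: OPEN (9+0=9). Cumulative: 19
Frame 4: OPEN (0+0=0). Cumulative: 19
Frame 5: STRIKE. 10 + next two rolls (7+1) = 18. Cumulative: 37
Frame 6: OPEN (7+1=8). Cumulative: 45
Frame 7: STRIKE. 10 + next two rolls (7+3) = 20. Cumulative: 65
Frame 8: SPARE (7+3=10). 10 + next roll (7) = 17. Cumulative: 82
Frame 9: OPEN (7+0=7). Cumulative: 89
Frame 10: STRIKE. Sum of all frame-10 rolls (10+10+0) = 20. Cumulative: 109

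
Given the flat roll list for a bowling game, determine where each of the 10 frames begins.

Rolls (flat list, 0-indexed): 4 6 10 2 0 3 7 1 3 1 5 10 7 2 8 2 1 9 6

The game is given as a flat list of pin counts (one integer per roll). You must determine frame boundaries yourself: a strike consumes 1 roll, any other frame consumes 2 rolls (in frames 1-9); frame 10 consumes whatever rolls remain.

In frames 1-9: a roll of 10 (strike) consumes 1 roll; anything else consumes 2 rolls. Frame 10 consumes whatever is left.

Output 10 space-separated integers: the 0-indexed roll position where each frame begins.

Answer: 0 2 3 5 7 9 11 12 14 16

Derivation:
Frame 1 starts at roll index 0: rolls=4,6 (sum=10), consumes 2 rolls
Frame 2 starts at roll index 2: roll=10 (strike), consumes 1 roll
Frame 3 starts at roll index 3: rolls=2,0 (sum=2), consumes 2 rolls
Frame 4 starts at roll index 5: rolls=3,7 (sum=10), consumes 2 rolls
Frame 5 starts at roll index 7: rolls=1,3 (sum=4), consumes 2 rolls
Frame 6 starts at roll index 9: rolls=1,5 (sum=6), consumes 2 rolls
Frame 7 starts at roll index 11: roll=10 (strike), consumes 1 roll
Frame 8 starts at roll index 12: rolls=7,2 (sum=9), consumes 2 rolls
Frame 9 starts at roll index 14: rolls=8,2 (sum=10), consumes 2 rolls
Frame 10 starts at roll index 16: 3 remaining rolls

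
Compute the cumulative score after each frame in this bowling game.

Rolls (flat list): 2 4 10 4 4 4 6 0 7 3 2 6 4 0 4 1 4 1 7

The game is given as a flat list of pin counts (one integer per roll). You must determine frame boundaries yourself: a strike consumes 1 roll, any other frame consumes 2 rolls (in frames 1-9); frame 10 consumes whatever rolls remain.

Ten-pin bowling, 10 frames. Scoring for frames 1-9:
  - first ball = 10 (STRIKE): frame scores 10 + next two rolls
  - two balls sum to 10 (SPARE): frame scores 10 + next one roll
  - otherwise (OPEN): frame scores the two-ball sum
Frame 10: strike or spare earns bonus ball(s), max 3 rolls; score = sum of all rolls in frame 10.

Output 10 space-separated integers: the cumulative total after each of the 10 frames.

Answer: 6 24 32 42 49 54 64 68 73 81

Derivation:
Frame 1: OPEN (2+4=6). Cumulative: 6
Frame 2: STRIKE. 10 + next two rolls (4+4) = 18. Cumulative: 24
Frame 3: OPEN (4+4=8). Cumulative: 32
Frame 4: SPARE (4+6=10). 10 + next roll (0) = 10. Cumulative: 42
Frame 5: OPEN (0+7=7). Cumulative: 49
Frame 6: OPEN (3+2=5). Cumulative: 54
Frame 7: SPARE (6+4=10). 10 + next roll (0) = 10. Cumulative: 64
Frame 8: OPEN (0+4=4). Cumulative: 68
Frame 9: OPEN (1+4=5). Cumulative: 73
Frame 10: OPEN. Sum of all frame-10 rolls (1+7) = 8. Cumulative: 81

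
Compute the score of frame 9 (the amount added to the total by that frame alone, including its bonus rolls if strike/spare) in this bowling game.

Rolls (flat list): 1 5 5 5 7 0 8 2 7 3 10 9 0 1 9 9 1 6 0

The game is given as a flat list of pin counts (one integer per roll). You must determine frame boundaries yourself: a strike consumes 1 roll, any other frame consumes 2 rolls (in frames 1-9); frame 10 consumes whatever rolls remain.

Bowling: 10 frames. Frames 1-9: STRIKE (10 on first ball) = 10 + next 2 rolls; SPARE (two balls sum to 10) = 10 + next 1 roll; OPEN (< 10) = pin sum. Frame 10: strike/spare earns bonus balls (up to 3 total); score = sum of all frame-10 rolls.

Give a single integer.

Frame 1: OPEN (1+5=6). Cumulative: 6
Frame 2: SPARE (5+5=10). 10 + next roll (7) = 17. Cumulative: 23
Frame 3: OPEN (7+0=7). Cumulative: 30
Frame 4: SPARE (8+2=10). 10 + next roll (7) = 17. Cumulative: 47
Frame 5: SPARE (7+3=10). 10 + next roll (10) = 20. Cumulative: 67
Frame 6: STRIKE. 10 + next two rolls (9+0) = 19. Cumulative: 86
Frame 7: OPEN (9+0=9). Cumulative: 95
Frame 8: SPARE (1+9=10). 10 + next roll (9) = 19. Cumulative: 114
Frame 9: SPARE (9+1=10). 10 + next roll (6) = 16. Cumulative: 130
Frame 10: OPEN. Sum of all frame-10 rolls (6+0) = 6. Cumulative: 136

Answer: 16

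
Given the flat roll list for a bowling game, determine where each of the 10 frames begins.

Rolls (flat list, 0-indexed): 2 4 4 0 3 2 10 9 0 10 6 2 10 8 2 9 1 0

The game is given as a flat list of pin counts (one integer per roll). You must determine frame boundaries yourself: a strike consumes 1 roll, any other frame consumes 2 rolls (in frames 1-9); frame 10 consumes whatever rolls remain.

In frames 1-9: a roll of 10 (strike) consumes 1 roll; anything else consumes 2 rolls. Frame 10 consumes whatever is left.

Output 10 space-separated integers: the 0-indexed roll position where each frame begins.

Frame 1 starts at roll index 0: rolls=2,4 (sum=6), consumes 2 rolls
Frame 2 starts at roll index 2: rolls=4,0 (sum=4), consumes 2 rolls
Frame 3 starts at roll index 4: rolls=3,2 (sum=5), consumes 2 rolls
Frame 4 starts at roll index 6: roll=10 (strike), consumes 1 roll
Frame 5 starts at roll index 7: rolls=9,0 (sum=9), consumes 2 rolls
Frame 6 starts at roll index 9: roll=10 (strike), consumes 1 roll
Frame 7 starts at roll index 10: rolls=6,2 (sum=8), consumes 2 rolls
Frame 8 starts at roll index 12: roll=10 (strike), consumes 1 roll
Frame 9 starts at roll index 13: rolls=8,2 (sum=10), consumes 2 rolls
Frame 10 starts at roll index 15: 3 remaining rolls

Answer: 0 2 4 6 7 9 10 12 13 15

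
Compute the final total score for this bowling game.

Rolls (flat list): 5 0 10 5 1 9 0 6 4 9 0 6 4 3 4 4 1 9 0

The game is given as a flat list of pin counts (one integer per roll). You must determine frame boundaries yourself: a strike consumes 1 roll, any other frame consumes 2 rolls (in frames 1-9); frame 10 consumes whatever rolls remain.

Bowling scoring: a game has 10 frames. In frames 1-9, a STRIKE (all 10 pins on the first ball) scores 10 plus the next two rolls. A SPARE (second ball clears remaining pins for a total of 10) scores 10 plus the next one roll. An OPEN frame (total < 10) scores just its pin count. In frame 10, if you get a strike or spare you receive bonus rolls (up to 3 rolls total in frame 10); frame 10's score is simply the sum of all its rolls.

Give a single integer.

Frame 1: OPEN (5+0=5). Cumulative: 5
Frame 2: STRIKE. 10 + next two rolls (5+1) = 16. Cumulative: 21
Frame 3: OPEN (5+1=6). Cumulative: 27
Frame 4: OPEN (9+0=9). Cumulative: 36
Frame 5: SPARE (6+4=10). 10 + next roll (9) = 19. Cumulative: 55
Frame 6: OPEN (9+0=9). Cumulative: 64
Frame 7: SPARE (6+4=10). 10 + next roll (3) = 13. Cumulative: 77
Frame 8: OPEN (3+4=7). Cumulative: 84
Frame 9: OPEN (4+1=5). Cumulative: 89
Frame 10: OPEN. Sum of all frame-10 rolls (9+0) = 9. Cumulative: 98

Answer: 98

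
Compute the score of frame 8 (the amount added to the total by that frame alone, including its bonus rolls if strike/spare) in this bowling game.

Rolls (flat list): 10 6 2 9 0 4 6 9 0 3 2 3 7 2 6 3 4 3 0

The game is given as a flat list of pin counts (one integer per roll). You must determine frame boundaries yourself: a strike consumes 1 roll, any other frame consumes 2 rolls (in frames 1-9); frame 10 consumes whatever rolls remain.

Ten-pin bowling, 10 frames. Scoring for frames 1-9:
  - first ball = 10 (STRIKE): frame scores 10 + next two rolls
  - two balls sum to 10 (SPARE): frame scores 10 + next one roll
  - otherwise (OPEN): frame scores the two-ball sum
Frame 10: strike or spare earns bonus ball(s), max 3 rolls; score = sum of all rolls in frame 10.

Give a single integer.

Frame 1: STRIKE. 10 + next two rolls (6+2) = 18. Cumulative: 18
Frame 2: OPEN (6+2=8). Cumulative: 26
Frame 3: OPEN (9+0=9). Cumulative: 35
Frame 4: SPARE (4+6=10). 10 + next roll (9) = 19. Cumulative: 54
Frame 5: OPEN (9+0=9). Cumulative: 63
Frame 6: OPEN (3+2=5). Cumulative: 68
Frame 7: SPARE (3+7=10). 10 + next roll (2) = 12. Cumulative: 80
Frame 8: OPEN (2+6=8). Cumulative: 88
Frame 9: OPEN (3+4=7). Cumulative: 95
Frame 10: OPEN. Sum of all frame-10 rolls (3+0) = 3. Cumulative: 98

Answer: 8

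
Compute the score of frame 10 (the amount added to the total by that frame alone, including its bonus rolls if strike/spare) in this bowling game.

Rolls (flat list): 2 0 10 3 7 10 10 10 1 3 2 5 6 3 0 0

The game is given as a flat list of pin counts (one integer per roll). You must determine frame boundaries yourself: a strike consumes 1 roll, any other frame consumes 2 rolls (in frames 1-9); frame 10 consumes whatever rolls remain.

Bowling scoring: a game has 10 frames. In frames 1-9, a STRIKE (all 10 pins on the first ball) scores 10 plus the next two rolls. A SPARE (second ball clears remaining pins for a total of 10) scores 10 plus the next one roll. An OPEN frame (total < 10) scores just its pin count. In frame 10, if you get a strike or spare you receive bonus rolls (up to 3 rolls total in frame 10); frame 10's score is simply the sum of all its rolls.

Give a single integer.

Answer: 0

Derivation:
Frame 1: OPEN (2+0=2). Cumulative: 2
Frame 2: STRIKE. 10 + next two rolls (3+7) = 20. Cumulative: 22
Frame 3: SPARE (3+7=10). 10 + next roll (10) = 20. Cumulative: 42
Frame 4: STRIKE. 10 + next two rolls (10+10) = 30. Cumulative: 72
Frame 5: STRIKE. 10 + next two rolls (10+1) = 21. Cumulative: 93
Frame 6: STRIKE. 10 + next two rolls (1+3) = 14. Cumulative: 107
Frame 7: OPEN (1+3=4). Cumulative: 111
Frame 8: OPEN (2+5=7). Cumulative: 118
Frame 9: OPEN (6+3=9). Cumulative: 127
Frame 10: OPEN. Sum of all frame-10 rolls (0+0) = 0. Cumulative: 127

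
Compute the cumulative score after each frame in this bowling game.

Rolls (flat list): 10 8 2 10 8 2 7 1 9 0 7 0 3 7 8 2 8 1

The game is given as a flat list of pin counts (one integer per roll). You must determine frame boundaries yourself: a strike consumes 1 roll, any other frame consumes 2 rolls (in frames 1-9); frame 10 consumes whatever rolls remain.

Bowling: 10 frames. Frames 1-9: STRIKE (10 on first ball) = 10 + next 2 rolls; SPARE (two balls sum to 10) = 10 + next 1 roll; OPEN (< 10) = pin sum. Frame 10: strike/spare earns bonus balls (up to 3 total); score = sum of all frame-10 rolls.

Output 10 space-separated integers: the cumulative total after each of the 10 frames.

Answer: 20 40 60 77 85 94 101 119 137 146

Derivation:
Frame 1: STRIKE. 10 + next two rolls (8+2) = 20. Cumulative: 20
Frame 2: SPARE (8+2=10). 10 + next roll (10) = 20. Cumulative: 40
Frame 3: STRIKE. 10 + next two rolls (8+2) = 20. Cumulative: 60
Frame 4: SPARE (8+2=10). 10 + next roll (7) = 17. Cumulative: 77
Frame 5: OPEN (7+1=8). Cumulative: 85
Frame 6: OPEN (9+0=9). Cumulative: 94
Frame 7: OPEN (7+0=7). Cumulative: 101
Frame 8: SPARE (3+7=10). 10 + next roll (8) = 18. Cumulative: 119
Frame 9: SPARE (8+2=10). 10 + next roll (8) = 18. Cumulative: 137
Frame 10: OPEN. Sum of all frame-10 rolls (8+1) = 9. Cumulative: 146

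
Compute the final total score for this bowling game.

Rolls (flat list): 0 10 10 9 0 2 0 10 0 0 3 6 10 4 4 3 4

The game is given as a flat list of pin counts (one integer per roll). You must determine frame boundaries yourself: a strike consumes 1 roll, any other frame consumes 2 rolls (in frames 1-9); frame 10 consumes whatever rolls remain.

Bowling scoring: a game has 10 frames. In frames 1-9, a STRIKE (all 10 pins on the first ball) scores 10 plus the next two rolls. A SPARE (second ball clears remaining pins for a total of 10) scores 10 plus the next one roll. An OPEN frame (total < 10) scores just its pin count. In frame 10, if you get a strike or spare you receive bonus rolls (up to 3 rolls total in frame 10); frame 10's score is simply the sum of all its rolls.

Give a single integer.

Frame 1: SPARE (0+10=10). 10 + next roll (10) = 20. Cumulative: 20
Frame 2: STRIKE. 10 + next two rolls (9+0) = 19. Cumulative: 39
Frame 3: OPEN (9+0=9). Cumulative: 48
Frame 4: OPEN (2+0=2). Cumulative: 50
Frame 5: STRIKE. 10 + next two rolls (0+0) = 10. Cumulative: 60
Frame 6: OPEN (0+0=0). Cumulative: 60
Frame 7: OPEN (3+6=9). Cumulative: 69
Frame 8: STRIKE. 10 + next two rolls (4+4) = 18. Cumulative: 87
Frame 9: OPEN (4+4=8). Cumulative: 95
Frame 10: OPEN. Sum of all frame-10 rolls (3+4) = 7. Cumulative: 102

Answer: 102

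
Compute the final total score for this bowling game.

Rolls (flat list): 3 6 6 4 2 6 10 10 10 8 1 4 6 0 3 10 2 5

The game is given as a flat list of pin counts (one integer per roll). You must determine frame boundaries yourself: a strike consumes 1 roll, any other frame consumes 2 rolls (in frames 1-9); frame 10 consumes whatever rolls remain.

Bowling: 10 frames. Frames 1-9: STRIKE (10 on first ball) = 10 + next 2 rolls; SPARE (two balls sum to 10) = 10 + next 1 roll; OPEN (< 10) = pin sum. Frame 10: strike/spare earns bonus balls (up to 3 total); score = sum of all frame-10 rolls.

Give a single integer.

Answer: 145

Derivation:
Frame 1: OPEN (3+6=9). Cumulative: 9
Frame 2: SPARE (6+4=10). 10 + next roll (2) = 12. Cumulative: 21
Frame 3: OPEN (2+6=8). Cumulative: 29
Frame 4: STRIKE. 10 + next two rolls (10+10) = 30. Cumulative: 59
Frame 5: STRIKE. 10 + next two rolls (10+8) = 28. Cumulative: 87
Frame 6: STRIKE. 10 + next two rolls (8+1) = 19. Cumulative: 106
Frame 7: OPEN (8+1=9). Cumulative: 115
Frame 8: SPARE (4+6=10). 10 + next roll (0) = 10. Cumulative: 125
Frame 9: OPEN (0+3=3). Cumulative: 128
Frame 10: STRIKE. Sum of all frame-10 rolls (10+2+5) = 17. Cumulative: 145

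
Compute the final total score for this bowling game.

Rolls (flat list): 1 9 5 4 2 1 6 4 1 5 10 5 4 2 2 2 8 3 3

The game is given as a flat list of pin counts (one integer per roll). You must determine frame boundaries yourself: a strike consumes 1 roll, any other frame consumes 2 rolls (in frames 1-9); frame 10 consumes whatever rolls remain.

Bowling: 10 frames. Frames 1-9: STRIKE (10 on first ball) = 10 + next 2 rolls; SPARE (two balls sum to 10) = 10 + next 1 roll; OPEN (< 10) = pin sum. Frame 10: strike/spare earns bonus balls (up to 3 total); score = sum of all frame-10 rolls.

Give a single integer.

Answer: 95

Derivation:
Frame 1: SPARE (1+9=10). 10 + next roll (5) = 15. Cumulative: 15
Frame 2: OPEN (5+4=9). Cumulative: 24
Frame 3: OPEN (2+1=3). Cumulative: 27
Frame 4: SPARE (6+4=10). 10 + next roll (1) = 11. Cumulative: 38
Frame 5: OPEN (1+5=6). Cumulative: 44
Frame 6: STRIKE. 10 + next two rolls (5+4) = 19. Cumulative: 63
Frame 7: OPEN (5+4=9). Cumulative: 72
Frame 8: OPEN (2+2=4). Cumulative: 76
Frame 9: SPARE (2+8=10). 10 + next roll (3) = 13. Cumulative: 89
Frame 10: OPEN. Sum of all frame-10 rolls (3+3) = 6. Cumulative: 95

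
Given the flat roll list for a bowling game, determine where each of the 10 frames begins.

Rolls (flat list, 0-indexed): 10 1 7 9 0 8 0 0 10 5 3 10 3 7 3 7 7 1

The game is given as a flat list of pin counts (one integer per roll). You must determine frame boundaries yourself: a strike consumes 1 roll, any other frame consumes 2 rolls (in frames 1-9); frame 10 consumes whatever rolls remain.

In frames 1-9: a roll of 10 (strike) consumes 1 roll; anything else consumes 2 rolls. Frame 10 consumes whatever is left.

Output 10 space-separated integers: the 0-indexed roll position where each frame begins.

Answer: 0 1 3 5 7 9 11 12 14 16

Derivation:
Frame 1 starts at roll index 0: roll=10 (strike), consumes 1 roll
Frame 2 starts at roll index 1: rolls=1,7 (sum=8), consumes 2 rolls
Frame 3 starts at roll index 3: rolls=9,0 (sum=9), consumes 2 rolls
Frame 4 starts at roll index 5: rolls=8,0 (sum=8), consumes 2 rolls
Frame 5 starts at roll index 7: rolls=0,10 (sum=10), consumes 2 rolls
Frame 6 starts at roll index 9: rolls=5,3 (sum=8), consumes 2 rolls
Frame 7 starts at roll index 11: roll=10 (strike), consumes 1 roll
Frame 8 starts at roll index 12: rolls=3,7 (sum=10), consumes 2 rolls
Frame 9 starts at roll index 14: rolls=3,7 (sum=10), consumes 2 rolls
Frame 10 starts at roll index 16: 2 remaining rolls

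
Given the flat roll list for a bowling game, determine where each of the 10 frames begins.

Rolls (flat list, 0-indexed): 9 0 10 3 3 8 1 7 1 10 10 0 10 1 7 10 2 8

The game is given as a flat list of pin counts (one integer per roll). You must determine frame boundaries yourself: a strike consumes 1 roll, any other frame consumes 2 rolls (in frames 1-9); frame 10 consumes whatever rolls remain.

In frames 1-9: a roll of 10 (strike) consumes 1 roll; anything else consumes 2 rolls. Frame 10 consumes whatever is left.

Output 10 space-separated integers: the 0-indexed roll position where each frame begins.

Answer: 0 2 3 5 7 9 10 11 13 15

Derivation:
Frame 1 starts at roll index 0: rolls=9,0 (sum=9), consumes 2 rolls
Frame 2 starts at roll index 2: roll=10 (strike), consumes 1 roll
Frame 3 starts at roll index 3: rolls=3,3 (sum=6), consumes 2 rolls
Frame 4 starts at roll index 5: rolls=8,1 (sum=9), consumes 2 rolls
Frame 5 starts at roll index 7: rolls=7,1 (sum=8), consumes 2 rolls
Frame 6 starts at roll index 9: roll=10 (strike), consumes 1 roll
Frame 7 starts at roll index 10: roll=10 (strike), consumes 1 roll
Frame 8 starts at roll index 11: rolls=0,10 (sum=10), consumes 2 rolls
Frame 9 starts at roll index 13: rolls=1,7 (sum=8), consumes 2 rolls
Frame 10 starts at roll index 15: 3 remaining rolls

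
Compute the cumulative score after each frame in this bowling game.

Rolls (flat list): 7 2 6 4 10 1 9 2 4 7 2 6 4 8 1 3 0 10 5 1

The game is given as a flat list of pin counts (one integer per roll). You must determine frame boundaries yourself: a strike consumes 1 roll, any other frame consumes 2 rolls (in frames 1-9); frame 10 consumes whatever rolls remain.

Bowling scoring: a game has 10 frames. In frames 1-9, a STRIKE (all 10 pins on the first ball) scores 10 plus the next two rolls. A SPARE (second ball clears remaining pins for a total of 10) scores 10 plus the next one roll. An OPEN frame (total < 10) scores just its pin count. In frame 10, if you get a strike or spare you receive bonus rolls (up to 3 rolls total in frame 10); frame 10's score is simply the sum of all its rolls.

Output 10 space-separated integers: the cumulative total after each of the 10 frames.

Answer: 9 29 49 61 67 76 94 103 106 122

Derivation:
Frame 1: OPEN (7+2=9). Cumulative: 9
Frame 2: SPARE (6+4=10). 10 + next roll (10) = 20. Cumulative: 29
Frame 3: STRIKE. 10 + next two rolls (1+9) = 20. Cumulative: 49
Frame 4: SPARE (1+9=10). 10 + next roll (2) = 12. Cumulative: 61
Frame 5: OPEN (2+4=6). Cumulative: 67
Frame 6: OPEN (7+2=9). Cumulative: 76
Frame 7: SPARE (6+4=10). 10 + next roll (8) = 18. Cumulative: 94
Frame 8: OPEN (8+1=9). Cumulative: 103
Frame 9: OPEN (3+0=3). Cumulative: 106
Frame 10: STRIKE. Sum of all frame-10 rolls (10+5+1) = 16. Cumulative: 122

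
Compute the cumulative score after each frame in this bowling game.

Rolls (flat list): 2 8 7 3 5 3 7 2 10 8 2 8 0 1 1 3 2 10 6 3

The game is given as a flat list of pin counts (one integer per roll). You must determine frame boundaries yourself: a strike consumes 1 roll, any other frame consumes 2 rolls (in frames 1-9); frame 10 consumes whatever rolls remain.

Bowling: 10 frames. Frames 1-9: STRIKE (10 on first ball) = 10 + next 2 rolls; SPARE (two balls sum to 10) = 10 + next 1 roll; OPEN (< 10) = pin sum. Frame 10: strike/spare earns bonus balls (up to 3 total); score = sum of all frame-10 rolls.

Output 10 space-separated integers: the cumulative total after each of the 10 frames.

Frame 1: SPARE (2+8=10). 10 + next roll (7) = 17. Cumulative: 17
Frame 2: SPARE (7+3=10). 10 + next roll (5) = 15. Cumulative: 32
Frame 3: OPEN (5+3=8). Cumulative: 40
Frame 4: OPEN (7+2=9). Cumulative: 49
Frame 5: STRIKE. 10 + next two rolls (8+2) = 20. Cumulative: 69
Frame 6: SPARE (8+2=10). 10 + next roll (8) = 18. Cumulative: 87
Frame 7: OPEN (8+0=8). Cumulative: 95
Frame 8: OPEN (1+1=2). Cumulative: 97
Frame 9: OPEN (3+2=5). Cumulative: 102
Frame 10: STRIKE. Sum of all frame-10 rolls (10+6+3) = 19. Cumulative: 121

Answer: 17 32 40 49 69 87 95 97 102 121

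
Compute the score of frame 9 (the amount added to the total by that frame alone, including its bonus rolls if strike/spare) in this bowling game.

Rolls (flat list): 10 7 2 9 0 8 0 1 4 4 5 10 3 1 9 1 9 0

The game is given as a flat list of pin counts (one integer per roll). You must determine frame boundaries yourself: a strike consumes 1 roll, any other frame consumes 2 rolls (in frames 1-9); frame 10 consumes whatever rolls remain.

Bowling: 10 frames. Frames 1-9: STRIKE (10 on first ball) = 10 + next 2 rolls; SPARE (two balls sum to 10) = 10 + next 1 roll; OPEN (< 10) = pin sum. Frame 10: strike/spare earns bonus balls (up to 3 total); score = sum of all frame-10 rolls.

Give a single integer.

Frame 1: STRIKE. 10 + next two rolls (7+2) = 19. Cumulative: 19
Frame 2: OPEN (7+2=9). Cumulative: 28
Frame 3: OPEN (9+0=9). Cumulative: 37
Frame 4: OPEN (8+0=8). Cumulative: 45
Frame 5: OPEN (1+4=5). Cumulative: 50
Frame 6: OPEN (4+5=9). Cumulative: 59
Frame 7: STRIKE. 10 + next two rolls (3+1) = 14. Cumulative: 73
Frame 8: OPEN (3+1=4). Cumulative: 77
Frame 9: SPARE (9+1=10). 10 + next roll (9) = 19. Cumulative: 96
Frame 10: OPEN. Sum of all frame-10 rolls (9+0) = 9. Cumulative: 105

Answer: 19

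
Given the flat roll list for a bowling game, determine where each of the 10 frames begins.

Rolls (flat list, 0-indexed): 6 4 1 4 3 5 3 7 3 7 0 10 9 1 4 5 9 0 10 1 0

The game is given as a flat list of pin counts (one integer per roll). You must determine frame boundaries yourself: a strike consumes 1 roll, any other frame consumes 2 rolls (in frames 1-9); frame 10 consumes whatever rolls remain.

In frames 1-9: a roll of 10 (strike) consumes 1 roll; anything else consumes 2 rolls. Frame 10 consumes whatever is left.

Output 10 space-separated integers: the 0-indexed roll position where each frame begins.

Answer: 0 2 4 6 8 10 12 14 16 18

Derivation:
Frame 1 starts at roll index 0: rolls=6,4 (sum=10), consumes 2 rolls
Frame 2 starts at roll index 2: rolls=1,4 (sum=5), consumes 2 rolls
Frame 3 starts at roll index 4: rolls=3,5 (sum=8), consumes 2 rolls
Frame 4 starts at roll index 6: rolls=3,7 (sum=10), consumes 2 rolls
Frame 5 starts at roll index 8: rolls=3,7 (sum=10), consumes 2 rolls
Frame 6 starts at roll index 10: rolls=0,10 (sum=10), consumes 2 rolls
Frame 7 starts at roll index 12: rolls=9,1 (sum=10), consumes 2 rolls
Frame 8 starts at roll index 14: rolls=4,5 (sum=9), consumes 2 rolls
Frame 9 starts at roll index 16: rolls=9,0 (sum=9), consumes 2 rolls
Frame 10 starts at roll index 18: 3 remaining rolls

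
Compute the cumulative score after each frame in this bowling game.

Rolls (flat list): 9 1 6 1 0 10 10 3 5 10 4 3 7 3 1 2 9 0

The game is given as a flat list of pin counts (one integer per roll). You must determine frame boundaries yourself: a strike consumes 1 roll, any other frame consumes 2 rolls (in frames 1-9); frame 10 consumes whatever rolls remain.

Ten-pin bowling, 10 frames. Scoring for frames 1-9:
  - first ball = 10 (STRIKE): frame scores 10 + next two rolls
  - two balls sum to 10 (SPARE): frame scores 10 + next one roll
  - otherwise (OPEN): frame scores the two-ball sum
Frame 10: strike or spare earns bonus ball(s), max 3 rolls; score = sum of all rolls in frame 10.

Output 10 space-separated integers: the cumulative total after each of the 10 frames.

Answer: 16 23 43 61 69 86 93 104 107 116

Derivation:
Frame 1: SPARE (9+1=10). 10 + next roll (6) = 16. Cumulative: 16
Frame 2: OPEN (6+1=7). Cumulative: 23
Frame 3: SPARE (0+10=10). 10 + next roll (10) = 20. Cumulative: 43
Frame 4: STRIKE. 10 + next two rolls (3+5) = 18. Cumulative: 61
Frame 5: OPEN (3+5=8). Cumulative: 69
Frame 6: STRIKE. 10 + next two rolls (4+3) = 17. Cumulative: 86
Frame 7: OPEN (4+3=7). Cumulative: 93
Frame 8: SPARE (7+3=10). 10 + next roll (1) = 11. Cumulative: 104
Frame 9: OPEN (1+2=3). Cumulative: 107
Frame 10: OPEN. Sum of all frame-10 rolls (9+0) = 9. Cumulative: 116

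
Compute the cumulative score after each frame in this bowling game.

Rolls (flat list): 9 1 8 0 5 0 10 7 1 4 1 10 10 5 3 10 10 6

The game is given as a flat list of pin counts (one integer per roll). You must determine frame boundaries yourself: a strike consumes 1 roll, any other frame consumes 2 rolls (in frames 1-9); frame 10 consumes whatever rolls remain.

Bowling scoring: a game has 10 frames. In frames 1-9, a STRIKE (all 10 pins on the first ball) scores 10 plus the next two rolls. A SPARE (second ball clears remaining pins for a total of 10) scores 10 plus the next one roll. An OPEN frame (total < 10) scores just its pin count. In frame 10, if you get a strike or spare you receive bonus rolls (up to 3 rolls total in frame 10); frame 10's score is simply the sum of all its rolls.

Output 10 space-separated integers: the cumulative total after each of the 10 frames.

Frame 1: SPARE (9+1=10). 10 + next roll (8) = 18. Cumulative: 18
Frame 2: OPEN (8+0=8). Cumulative: 26
Frame 3: OPEN (5+0=5). Cumulative: 31
Frame 4: STRIKE. 10 + next two rolls (7+1) = 18. Cumulative: 49
Frame 5: OPEN (7+1=8). Cumulative: 57
Frame 6: OPEN (4+1=5). Cumulative: 62
Frame 7: STRIKE. 10 + next two rolls (10+5) = 25. Cumulative: 87
Frame 8: STRIKE. 10 + next two rolls (5+3) = 18. Cumulative: 105
Frame 9: OPEN (5+3=8). Cumulative: 113
Frame 10: STRIKE. Sum of all frame-10 rolls (10+10+6) = 26. Cumulative: 139

Answer: 18 26 31 49 57 62 87 105 113 139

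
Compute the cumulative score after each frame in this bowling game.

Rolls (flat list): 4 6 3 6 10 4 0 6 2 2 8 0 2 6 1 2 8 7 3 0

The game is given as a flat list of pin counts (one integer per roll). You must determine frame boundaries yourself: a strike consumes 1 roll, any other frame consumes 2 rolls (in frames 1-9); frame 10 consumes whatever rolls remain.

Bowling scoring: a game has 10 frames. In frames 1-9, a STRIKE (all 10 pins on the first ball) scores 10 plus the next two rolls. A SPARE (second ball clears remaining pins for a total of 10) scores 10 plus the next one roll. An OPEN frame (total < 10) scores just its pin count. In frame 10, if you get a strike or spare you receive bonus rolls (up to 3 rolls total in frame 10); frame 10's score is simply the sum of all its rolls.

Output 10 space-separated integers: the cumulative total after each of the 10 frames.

Frame 1: SPARE (4+6=10). 10 + next roll (3) = 13. Cumulative: 13
Frame 2: OPEN (3+6=9). Cumulative: 22
Frame 3: STRIKE. 10 + next two rolls (4+0) = 14. Cumulative: 36
Frame 4: OPEN (4+0=4). Cumulative: 40
Frame 5: OPEN (6+2=8). Cumulative: 48
Frame 6: SPARE (2+8=10). 10 + next roll (0) = 10. Cumulative: 58
Frame 7: OPEN (0+2=2). Cumulative: 60
Frame 8: OPEN (6+1=7). Cumulative: 67
Frame 9: SPARE (2+8=10). 10 + next roll (7) = 17. Cumulative: 84
Frame 10: SPARE. Sum of all frame-10 rolls (7+3+0) = 10. Cumulative: 94

Answer: 13 22 36 40 48 58 60 67 84 94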